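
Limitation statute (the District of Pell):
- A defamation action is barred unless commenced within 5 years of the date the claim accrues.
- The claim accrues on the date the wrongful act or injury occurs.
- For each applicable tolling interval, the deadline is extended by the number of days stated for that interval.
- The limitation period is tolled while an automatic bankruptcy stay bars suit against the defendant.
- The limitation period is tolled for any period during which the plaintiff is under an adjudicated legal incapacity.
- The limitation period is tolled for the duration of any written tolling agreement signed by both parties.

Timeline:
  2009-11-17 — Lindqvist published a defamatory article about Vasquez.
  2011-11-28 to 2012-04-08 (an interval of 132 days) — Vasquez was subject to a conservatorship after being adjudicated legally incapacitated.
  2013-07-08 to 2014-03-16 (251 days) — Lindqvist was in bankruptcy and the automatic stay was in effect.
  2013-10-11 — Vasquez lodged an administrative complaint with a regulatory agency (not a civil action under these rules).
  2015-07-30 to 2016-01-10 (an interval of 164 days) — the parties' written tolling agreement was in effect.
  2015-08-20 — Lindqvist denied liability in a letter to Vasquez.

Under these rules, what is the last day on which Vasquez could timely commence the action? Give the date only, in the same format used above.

The claim accrued on 2009-11-17, the date of the act.
The untolled deadline — 5 years after 2009-11-17 — is 2014-11-17.
Because the plaintiff's legal incapacity ran from 2011-11-28 to 2012-04-08, the deadline is extended by 132 days to 2015-03-29.
The period was tolled for 251 days by the automatic bankruptcy stay (2013-07-08 to 2014-03-16), pushing the deadline to 2015-12-05.
Because the written tolling agreement ran from 2015-07-30 to 2016-01-10, the deadline is extended by 164 days to 2016-05-17.
Nothing else in the chronology tolls or restarts the period.

2016-05-17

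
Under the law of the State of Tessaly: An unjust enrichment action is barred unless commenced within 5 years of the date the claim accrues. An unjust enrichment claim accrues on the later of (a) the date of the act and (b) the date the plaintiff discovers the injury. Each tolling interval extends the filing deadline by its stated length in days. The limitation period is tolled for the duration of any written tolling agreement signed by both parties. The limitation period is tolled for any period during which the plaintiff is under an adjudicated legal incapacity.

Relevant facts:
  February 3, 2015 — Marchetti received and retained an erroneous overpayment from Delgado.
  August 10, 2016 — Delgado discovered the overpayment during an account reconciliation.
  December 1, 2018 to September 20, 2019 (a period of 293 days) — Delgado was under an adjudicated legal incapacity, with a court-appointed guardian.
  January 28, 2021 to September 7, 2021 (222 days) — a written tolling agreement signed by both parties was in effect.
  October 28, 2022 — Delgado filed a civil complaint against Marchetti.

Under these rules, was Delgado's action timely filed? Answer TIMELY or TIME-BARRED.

TIMELY

The claim accrued on August 10, 2016 — the later of the February 3, 2015 act and the August 10, 2016 discovery.
The untolled deadline — 5 years after August 10, 2016 — is August 10, 2021.
The period was tolled for 293 days by the plaintiff's legal incapacity (December 1, 2018 to September 20, 2019), pushing the deadline to May 30, 2022.
Because the written tolling agreement ran from January 28, 2021 to September 7, 2021, the deadline is extended by 222 days to January 7, 2023.
Delgado filed on October 28, 2022, before the January 7, 2023 deadline, so the action is timely.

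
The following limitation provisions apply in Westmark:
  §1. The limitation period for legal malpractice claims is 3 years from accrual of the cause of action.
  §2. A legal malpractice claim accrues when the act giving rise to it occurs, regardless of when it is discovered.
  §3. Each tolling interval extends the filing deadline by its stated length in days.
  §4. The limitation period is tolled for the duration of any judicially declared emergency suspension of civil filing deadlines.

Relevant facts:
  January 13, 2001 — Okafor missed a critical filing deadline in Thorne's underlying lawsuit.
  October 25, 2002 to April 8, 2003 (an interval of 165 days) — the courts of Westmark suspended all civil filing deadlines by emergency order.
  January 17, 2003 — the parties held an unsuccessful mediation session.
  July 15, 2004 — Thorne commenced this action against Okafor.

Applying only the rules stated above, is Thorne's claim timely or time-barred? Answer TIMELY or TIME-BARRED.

TIME-BARRED

The cause of action accrued on January 13, 2001, the date of the act.
Adding the 3 years base period to January 13, 2001 gives a deadline of January 13, 2004, before any tolling.
Because the emergency suspension of filing deadlines ran from October 25, 2002 to April 8, 2003, the deadline is extended by 165 days to June 26, 2004.
Nothing else in the chronology tolls or restarts the period.
Thorne filed on July 15, 2004, after the June 26, 2004 deadline, so the action is time-barred.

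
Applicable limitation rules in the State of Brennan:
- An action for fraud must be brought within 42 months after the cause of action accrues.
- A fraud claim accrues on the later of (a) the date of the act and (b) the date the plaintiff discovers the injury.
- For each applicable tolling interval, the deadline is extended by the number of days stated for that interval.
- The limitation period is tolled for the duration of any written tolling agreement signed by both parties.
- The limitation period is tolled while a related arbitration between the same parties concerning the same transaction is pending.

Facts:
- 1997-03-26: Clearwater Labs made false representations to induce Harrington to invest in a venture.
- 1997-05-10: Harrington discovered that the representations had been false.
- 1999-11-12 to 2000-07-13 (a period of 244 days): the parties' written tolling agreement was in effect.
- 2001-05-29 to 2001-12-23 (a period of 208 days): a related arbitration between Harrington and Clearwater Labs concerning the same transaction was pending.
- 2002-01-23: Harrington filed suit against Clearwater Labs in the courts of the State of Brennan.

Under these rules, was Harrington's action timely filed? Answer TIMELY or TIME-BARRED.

The claim accrued on 1997-05-10 — the later of the 1997-03-26 act and the 1997-05-10 discovery.
42 months from 1997-05-10 is 2000-11-10.
The written tolling agreement from 1999-11-12 to 2000-07-13 tolled the period for 244 days, extending the deadline to 2001-07-12.
The pending related arbitration from 2001-05-29 to 2001-12-23 tolled the period for 208 days, extending the deadline to 2002-02-05.
Filing on 2002-01-23 beat the 2002-02-05 deadline — the action is timely.

TIMELY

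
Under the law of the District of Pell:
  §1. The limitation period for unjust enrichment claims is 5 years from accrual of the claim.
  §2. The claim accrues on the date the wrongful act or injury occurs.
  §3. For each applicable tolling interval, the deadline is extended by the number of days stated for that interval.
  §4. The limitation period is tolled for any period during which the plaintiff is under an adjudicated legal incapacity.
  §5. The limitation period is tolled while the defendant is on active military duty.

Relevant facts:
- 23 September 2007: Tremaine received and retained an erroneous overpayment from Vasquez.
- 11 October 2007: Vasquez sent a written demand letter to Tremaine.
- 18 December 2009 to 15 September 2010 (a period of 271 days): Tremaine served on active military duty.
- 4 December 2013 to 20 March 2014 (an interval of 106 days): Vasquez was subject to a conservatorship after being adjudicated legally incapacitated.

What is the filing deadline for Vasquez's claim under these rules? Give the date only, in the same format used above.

The claim accrued on 23 September 2007, the date of the act.
The untolled deadline — 5 years after 23 September 2007 — is 23 September 2012.
The period was tolled for 271 days by the defendant's active military service (18 December 2009 to 15 September 2010), pushing the deadline to 21 June 2013.
By the time the plaintiff's legal incapacity began on 4 December 2013, the limitation period had already expired on 21 June 2013; that interval cannot revive it.
Nothing else in the chronology tolls or restarts the period.

21 June 2013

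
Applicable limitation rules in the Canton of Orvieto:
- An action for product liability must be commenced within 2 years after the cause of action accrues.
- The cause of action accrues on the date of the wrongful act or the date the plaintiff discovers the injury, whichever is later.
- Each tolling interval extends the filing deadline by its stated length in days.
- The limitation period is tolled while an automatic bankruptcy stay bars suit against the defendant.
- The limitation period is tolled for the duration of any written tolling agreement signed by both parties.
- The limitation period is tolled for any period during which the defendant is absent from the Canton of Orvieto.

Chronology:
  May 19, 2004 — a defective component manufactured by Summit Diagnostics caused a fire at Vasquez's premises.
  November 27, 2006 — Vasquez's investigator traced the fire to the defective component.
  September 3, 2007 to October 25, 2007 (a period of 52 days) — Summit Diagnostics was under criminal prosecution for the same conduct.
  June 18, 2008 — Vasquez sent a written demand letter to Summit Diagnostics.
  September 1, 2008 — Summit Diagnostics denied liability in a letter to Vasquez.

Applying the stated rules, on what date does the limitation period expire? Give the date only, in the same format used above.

November 27, 2008

Because discovery on November 27, 2006 post-dates the May 19, 2004 act, accrual under the later-of rule falls on November 27, 2006.
2 years from November 27, 2006 is November 27, 2008.
The pending criminal prosecution from September 3, 2007 to October 25, 2007 does not toll the period, because no stated rule makes a criminal prosecution a tolling event.
The other events in the timeline have no effect on the limitation period under the stated rules.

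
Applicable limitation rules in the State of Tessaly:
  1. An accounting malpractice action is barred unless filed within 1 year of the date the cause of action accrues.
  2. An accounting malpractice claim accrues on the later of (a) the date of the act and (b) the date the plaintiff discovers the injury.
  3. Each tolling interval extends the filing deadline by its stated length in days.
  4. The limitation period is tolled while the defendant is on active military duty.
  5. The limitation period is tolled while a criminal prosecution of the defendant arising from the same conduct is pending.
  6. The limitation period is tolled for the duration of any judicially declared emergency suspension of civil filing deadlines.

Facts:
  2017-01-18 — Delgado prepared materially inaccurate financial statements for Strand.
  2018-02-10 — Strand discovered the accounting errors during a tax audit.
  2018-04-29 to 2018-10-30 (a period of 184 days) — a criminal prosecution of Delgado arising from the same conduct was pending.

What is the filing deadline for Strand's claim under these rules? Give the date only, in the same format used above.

Because discovery on 2018-02-10 post-dates the 2017-01-18 act, accrual under the later-of rule falls on 2018-02-10.
1 year from 2018-02-10 is 2019-02-10.
Because the pending criminal prosecution ran from 2018-04-29 to 2018-10-30, the deadline is extended by 184 days to 2019-08-13.

2019-08-13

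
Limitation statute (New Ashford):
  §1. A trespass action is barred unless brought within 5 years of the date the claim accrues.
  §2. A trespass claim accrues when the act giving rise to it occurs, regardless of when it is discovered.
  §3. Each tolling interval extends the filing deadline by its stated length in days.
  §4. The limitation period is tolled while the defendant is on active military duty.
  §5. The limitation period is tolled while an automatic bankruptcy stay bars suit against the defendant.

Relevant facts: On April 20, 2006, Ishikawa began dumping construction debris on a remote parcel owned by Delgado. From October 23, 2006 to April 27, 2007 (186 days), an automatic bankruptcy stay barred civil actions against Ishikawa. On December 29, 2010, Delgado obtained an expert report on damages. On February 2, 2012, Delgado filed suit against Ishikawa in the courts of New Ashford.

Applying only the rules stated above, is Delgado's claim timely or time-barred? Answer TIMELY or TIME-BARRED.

TIME-BARRED

The limitation period began to run on April 20, 2006.
5 years from April 20, 2006 is April 20, 2011.
The automatic bankruptcy stay from October 23, 2006 to April 27, 2007 tolled the period for 186 days, extending the deadline to October 23, 2011.
The other events in the timeline have no effect on the limitation period under the stated rules.
The February 2, 2012 filing falls after the October 23, 2011 deadline; the claim is time-barred.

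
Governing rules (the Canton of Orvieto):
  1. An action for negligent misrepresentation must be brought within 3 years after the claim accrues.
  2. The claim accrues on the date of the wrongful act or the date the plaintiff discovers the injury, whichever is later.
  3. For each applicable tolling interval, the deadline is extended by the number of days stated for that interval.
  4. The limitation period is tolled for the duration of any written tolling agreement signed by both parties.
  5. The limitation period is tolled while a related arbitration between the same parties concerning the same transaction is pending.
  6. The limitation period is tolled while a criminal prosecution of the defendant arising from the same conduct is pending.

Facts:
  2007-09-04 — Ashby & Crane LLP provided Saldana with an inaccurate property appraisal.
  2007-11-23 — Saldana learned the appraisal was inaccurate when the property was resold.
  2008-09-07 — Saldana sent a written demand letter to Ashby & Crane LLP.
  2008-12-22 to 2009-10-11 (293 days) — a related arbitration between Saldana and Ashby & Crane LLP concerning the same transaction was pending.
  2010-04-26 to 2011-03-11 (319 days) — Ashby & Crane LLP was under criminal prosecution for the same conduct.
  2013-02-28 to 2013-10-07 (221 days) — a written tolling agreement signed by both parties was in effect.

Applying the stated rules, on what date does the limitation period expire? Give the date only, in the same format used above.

2012-07-27

Taking the later of the act (2007-09-04) and discovery (2007-11-23), the claim accrued on 2007-11-23.
Adding the 3 years base period to 2007-11-23 gives a deadline of 2010-11-23, before any tolling.
The period was tolled for 293 days by the pending related arbitration (2008-12-22 to 2009-10-11), pushing the deadline to 2011-09-12.
Because the pending criminal prosecution ran from 2010-04-26 to 2011-03-11, the deadline is extended by 319 days to 2012-07-27.
By the time the written tolling agreement began on 2013-02-28, the limitation period had already expired on 2012-07-27; that interval cannot revive it.
Nothing else in the chronology tolls or restarts the period.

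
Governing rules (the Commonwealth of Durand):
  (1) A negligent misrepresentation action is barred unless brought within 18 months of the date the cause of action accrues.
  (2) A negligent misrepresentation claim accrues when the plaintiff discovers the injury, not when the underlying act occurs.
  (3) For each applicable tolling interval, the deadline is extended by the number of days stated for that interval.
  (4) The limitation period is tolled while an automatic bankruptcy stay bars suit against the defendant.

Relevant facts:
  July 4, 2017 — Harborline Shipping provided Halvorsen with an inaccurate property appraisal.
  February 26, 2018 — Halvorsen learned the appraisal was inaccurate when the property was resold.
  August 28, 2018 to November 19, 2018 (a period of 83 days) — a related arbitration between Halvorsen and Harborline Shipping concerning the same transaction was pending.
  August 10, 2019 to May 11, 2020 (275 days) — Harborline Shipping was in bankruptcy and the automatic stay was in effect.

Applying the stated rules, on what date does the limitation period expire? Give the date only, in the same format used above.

May 27, 2020

Accrual is tied to discovery, so the period began on February 26, 2018 rather than on July 4, 2017 when the act occurred.
18 months from February 26, 2018 is August 26, 2019.
Because the automatic bankruptcy stay ran from August 10, 2019 to May 11, 2020, the deadline is extended by 275 days to May 27, 2020.
The pending related arbitration from August 28, 2018 to November 19, 2018 does not toll the period, because no stated rule makes a pending arbitration a tolling event.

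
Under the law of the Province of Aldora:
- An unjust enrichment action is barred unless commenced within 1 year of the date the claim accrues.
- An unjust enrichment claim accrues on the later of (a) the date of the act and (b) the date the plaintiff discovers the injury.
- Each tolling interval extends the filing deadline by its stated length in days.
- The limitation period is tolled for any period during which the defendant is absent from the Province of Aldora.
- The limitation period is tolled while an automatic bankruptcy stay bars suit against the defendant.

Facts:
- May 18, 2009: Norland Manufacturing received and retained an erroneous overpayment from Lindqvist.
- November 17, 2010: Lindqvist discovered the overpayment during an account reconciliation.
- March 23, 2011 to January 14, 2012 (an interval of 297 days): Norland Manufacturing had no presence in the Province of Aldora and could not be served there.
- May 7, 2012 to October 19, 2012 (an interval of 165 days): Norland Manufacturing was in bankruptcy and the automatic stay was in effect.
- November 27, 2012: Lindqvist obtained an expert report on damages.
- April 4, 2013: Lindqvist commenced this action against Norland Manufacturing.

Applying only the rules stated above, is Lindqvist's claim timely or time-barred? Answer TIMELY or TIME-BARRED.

TIME-BARRED

Because discovery on November 17, 2010 post-dates the May 18, 2009 act, accrual under the later-of rule falls on November 17, 2010.
1 year from November 17, 2010 is November 17, 2011.
Because the defendant's absence from the jurisdiction ran from March 23, 2011 to January 14, 2012, the deadline is extended by 297 days to September 9, 2012.
Because the automatic bankruptcy stay ran from May 7, 2012 to October 19, 2012, the deadline is extended by 165 days to February 21, 2013.
Nothing else in the chronology tolls or restarts the period.
Filing on April 4, 2013 missed the February 21, 2013 deadline — the action is time-barred.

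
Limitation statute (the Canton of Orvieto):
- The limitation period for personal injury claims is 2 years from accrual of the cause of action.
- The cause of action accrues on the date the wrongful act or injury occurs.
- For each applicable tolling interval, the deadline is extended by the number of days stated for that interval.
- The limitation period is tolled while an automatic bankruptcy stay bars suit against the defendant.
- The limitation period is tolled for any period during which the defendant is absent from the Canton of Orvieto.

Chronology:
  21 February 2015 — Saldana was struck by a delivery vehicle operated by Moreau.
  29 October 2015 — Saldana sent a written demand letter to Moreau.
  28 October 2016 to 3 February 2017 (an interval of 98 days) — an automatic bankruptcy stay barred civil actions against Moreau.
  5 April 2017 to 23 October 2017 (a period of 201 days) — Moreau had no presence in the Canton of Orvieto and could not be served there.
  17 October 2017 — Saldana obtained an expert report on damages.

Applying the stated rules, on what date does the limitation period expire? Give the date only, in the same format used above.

17 December 2017

The limitation period began to run on 21 February 2015.
The untolled deadline — 2 years after 21 February 2015 — is 21 February 2017.
The automatic bankruptcy stay from 28 October 2016 to 3 February 2017 tolled the period for 98 days, extending the deadline to 30 May 2017.
Because the defendant's absence from the jurisdiction ran from 5 April 2017 to 23 October 2017, the deadline is extended by 201 days to 17 December 2017.
The other events in the timeline have no effect on the limitation period under the stated rules.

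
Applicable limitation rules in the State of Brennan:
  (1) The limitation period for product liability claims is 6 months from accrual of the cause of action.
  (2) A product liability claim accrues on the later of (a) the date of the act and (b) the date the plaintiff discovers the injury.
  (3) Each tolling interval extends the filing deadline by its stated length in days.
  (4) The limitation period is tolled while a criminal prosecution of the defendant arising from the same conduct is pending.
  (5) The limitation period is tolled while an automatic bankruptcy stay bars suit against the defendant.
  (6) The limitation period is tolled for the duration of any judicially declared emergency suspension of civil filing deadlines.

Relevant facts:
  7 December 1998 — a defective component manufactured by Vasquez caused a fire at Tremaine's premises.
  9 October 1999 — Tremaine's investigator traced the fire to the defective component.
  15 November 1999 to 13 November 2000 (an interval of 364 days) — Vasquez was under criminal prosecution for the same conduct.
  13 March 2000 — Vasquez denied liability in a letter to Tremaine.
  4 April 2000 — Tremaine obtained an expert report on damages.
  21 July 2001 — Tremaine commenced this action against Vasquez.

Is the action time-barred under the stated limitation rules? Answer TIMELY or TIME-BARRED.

TIME-BARRED

The claim accrued on 9 October 1999 — the later of the 7 December 1998 act and the 9 October 1999 discovery.
Adding the 6 months base period to 9 October 1999 gives a deadline of 9 April 2000, before any tolling.
Because the pending criminal prosecution ran from 15 November 1999 to 13 November 2000, the deadline is extended by 364 days to 8 April 2001.
The other events in the timeline have no effect on the limitation period under the stated rules.
The 21 July 2001 filing falls after the 8 April 2001 deadline; the claim is time-barred.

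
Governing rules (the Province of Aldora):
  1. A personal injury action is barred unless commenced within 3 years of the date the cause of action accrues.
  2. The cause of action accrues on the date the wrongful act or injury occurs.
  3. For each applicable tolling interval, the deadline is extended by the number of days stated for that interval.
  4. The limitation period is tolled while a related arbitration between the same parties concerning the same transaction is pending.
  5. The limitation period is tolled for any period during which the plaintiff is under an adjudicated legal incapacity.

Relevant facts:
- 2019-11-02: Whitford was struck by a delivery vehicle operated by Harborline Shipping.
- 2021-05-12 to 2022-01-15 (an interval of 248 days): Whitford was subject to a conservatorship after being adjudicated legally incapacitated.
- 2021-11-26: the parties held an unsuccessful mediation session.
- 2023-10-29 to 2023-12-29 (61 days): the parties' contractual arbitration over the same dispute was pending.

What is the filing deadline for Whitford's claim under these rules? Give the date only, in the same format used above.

The claim accrued on 2019-11-02, when the wrongful act occurred.
The untolled deadline — 3 years after 2019-11-02 — is 2022-11-02.
The plaintiff's legal incapacity from 2021-05-12 to 2022-01-15 tolled the period for 248 days, extending the deadline to 2023-07-08.
The pending related arbitration starting 2023-10-29 came too late — the period had run on 2023-07-08 — and so does not extend the deadline.
The other events in the timeline have no effect on the limitation period under the stated rules.

2023-07-08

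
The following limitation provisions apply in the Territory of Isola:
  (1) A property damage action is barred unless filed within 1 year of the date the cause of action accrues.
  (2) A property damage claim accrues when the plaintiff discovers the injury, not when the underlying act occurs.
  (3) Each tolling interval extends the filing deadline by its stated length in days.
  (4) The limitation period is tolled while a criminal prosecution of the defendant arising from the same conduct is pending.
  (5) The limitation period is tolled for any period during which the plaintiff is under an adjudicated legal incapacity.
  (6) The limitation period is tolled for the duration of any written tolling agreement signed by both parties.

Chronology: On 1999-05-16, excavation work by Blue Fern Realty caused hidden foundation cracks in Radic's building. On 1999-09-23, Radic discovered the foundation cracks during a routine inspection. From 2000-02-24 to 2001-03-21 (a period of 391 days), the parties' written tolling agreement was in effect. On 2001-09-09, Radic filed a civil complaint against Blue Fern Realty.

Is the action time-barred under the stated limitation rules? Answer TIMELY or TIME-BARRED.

Under the discovery rule, the claim accrued on 1999-09-23, when Radic discovered the injury — not on the 1999-05-16 date of the underlying act.
1 year from 1999-09-23 is 2000-09-23.
Because the written tolling agreement ran from 2000-02-24 to 2001-03-21, the deadline is extended by 391 days to 2001-10-19.
The 2001-09-09 filing precedes the 2001-10-19 deadline; the claim is timely.

TIMELY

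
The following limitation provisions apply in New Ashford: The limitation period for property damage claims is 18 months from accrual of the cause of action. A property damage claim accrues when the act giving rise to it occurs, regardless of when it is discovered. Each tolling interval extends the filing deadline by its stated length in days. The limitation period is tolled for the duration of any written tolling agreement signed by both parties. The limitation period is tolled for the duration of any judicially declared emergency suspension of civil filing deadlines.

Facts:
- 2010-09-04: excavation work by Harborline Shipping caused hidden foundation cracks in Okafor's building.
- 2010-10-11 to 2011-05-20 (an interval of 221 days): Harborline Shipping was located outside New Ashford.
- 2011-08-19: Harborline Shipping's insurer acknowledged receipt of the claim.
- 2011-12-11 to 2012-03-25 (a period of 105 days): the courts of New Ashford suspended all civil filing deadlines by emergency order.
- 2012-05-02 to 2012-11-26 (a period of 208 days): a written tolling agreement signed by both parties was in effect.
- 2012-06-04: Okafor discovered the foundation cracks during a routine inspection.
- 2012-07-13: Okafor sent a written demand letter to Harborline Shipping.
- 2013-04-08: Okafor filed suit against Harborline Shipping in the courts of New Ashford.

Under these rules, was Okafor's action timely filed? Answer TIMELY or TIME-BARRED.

Accrual is governed by the date of the act, so the period began to run on 2010-09-04; the later discovery on 2012-06-04 is irrelevant under the stated rule.
The untolled deadline — 18 months after 2010-09-04 — is 2012-03-04.
Because the emergency suspension of filing deadlines ran from 2011-12-11 to 2012-03-25, the deadline is extended by 105 days to 2012-06-17.
The period was tolled for 208 days by the written tolling agreement (2012-05-02 to 2012-11-26), pushing the deadline to 2013-01-11.
Although the defendant's absence ran from 2010-10-11 to 2011-05-20, the stated rules do not make that a tolling event, so it is disregarded.
The other events in the timeline have no effect on the limitation period under the stated rules.
The 2013-04-08 filing falls after the 2013-01-11 deadline; the claim is time-barred.

TIME-BARRED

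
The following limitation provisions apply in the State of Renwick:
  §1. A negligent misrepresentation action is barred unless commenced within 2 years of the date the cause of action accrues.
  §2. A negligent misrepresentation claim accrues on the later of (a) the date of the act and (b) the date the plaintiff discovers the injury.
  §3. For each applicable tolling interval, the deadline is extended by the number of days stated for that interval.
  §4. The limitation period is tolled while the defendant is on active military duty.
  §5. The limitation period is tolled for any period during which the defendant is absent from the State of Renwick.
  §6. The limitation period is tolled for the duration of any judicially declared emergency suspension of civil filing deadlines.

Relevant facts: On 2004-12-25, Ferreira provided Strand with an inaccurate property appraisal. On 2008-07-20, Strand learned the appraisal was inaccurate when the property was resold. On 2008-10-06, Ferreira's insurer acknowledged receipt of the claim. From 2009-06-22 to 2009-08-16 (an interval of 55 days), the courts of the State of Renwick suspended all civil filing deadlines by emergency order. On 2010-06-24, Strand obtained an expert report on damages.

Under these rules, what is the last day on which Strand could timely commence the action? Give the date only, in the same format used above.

Taking the later of the act (2004-12-25) and discovery (2008-07-20), the claim accrued on 2008-07-20.
The untolled deadline — 2 years after 2008-07-20 — is 2010-07-20.
The period was tolled for 55 days by the emergency suspension of filing deadlines (2009-06-22 to 2009-08-16), pushing the deadline to 2010-09-13.
Nothing else in the chronology tolls or restarts the period.

2010-09-13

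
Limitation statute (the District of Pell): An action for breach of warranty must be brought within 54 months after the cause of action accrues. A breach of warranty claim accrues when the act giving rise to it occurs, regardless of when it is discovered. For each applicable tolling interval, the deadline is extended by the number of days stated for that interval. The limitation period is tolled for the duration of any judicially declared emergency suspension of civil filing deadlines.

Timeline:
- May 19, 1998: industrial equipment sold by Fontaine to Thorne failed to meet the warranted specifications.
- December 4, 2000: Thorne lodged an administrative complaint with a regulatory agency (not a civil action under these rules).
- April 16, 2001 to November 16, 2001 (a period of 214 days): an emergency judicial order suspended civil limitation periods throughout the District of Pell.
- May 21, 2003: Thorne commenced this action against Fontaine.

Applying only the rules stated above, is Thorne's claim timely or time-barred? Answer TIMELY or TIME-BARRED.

The cause of action accrued on May 19, 1998, the date of the act.
Adding the 54 months base period to May 19, 1998 gives a deadline of November 19, 2002, before any tolling.
Because the emergency suspension of filing deadlines ran from April 16, 2001 to November 16, 2001, the deadline is extended by 214 days to June 21, 2003.
Nothing else in the chronology tolls or restarts the period.
Thorne filed on May 21, 2003, before the June 21, 2003 deadline, so the action is timely.

TIMELY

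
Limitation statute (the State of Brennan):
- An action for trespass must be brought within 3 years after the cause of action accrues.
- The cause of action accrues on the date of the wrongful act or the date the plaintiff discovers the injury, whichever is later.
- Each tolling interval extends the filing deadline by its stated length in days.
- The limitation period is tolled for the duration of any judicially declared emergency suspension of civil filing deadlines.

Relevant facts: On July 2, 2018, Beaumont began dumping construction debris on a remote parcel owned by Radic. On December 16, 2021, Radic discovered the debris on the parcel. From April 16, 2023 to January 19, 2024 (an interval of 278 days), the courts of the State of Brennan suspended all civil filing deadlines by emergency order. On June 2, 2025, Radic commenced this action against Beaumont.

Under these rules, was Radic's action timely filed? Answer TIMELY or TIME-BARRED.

Because discovery on December 16, 2021 post-dates the July 2, 2018 act, accrual under the later-of rule falls on December 16, 2021.
Adding the 3 years base period to December 16, 2021 gives a deadline of December 16, 2024, before any tolling.
The period was tolled for 278 days by the emergency suspension of filing deadlines (April 16, 2023 to January 19, 2024), pushing the deadline to September 20, 2025.
Radic filed on June 2, 2025, before the September 20, 2025 deadline, so the action is timely.

TIMELY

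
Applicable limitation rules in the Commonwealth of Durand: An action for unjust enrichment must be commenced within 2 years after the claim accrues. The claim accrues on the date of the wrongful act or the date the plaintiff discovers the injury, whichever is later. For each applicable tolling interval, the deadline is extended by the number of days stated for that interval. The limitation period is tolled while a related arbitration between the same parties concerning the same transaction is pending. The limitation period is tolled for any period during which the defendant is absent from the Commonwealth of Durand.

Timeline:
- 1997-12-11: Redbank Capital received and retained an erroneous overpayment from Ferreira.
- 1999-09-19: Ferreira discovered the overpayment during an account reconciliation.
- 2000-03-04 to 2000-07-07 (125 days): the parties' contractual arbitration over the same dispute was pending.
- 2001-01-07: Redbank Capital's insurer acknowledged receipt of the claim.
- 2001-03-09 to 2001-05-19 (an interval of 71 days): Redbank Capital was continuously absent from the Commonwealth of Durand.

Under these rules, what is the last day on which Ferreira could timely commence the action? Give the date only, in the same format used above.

2002-04-03

Because discovery on 1999-09-19 post-dates the 1997-12-11 act, accrual under the later-of rule falls on 1999-09-19.
Adding the 2 years base period to 1999-09-19 gives a deadline of 2001-09-19, before any tolling.
The pending related arbitration from 2000-03-04 to 2000-07-07 tolled the period for 125 days, extending the deadline to 2002-01-22.
Because the defendant's absence from the jurisdiction ran from 2001-03-09 to 2001-05-19, the deadline is extended by 71 days to 2002-04-03.
None of the other events listed affects the running of the period under the stated rules.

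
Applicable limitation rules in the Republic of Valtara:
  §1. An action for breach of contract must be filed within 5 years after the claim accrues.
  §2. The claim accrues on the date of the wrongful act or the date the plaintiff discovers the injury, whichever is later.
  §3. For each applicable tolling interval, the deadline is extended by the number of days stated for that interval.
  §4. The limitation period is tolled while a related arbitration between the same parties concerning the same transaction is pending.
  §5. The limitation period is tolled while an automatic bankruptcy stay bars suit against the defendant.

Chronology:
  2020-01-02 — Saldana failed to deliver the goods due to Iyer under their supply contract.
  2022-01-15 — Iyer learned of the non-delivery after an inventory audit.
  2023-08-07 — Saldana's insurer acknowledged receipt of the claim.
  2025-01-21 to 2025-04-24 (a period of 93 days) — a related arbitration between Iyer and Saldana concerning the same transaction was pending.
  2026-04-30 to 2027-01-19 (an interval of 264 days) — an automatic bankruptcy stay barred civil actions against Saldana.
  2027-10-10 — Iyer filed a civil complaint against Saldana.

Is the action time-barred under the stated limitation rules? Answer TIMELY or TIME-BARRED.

TIMELY

Because discovery on 2022-01-15 post-dates the 2020-01-02 act, accrual under the later-of rule falls on 2022-01-15.
The untolled deadline — 5 years after 2022-01-15 — is 2027-01-15.
The pending related arbitration from 2025-01-21 to 2025-04-24 tolled the period for 93 days, extending the deadline to 2027-04-18.
The period was tolled for 264 days by the automatic bankruptcy stay (2026-04-30 to 2027-01-19), pushing the deadline to 2028-01-07.
Nothing else in the chronology tolls or restarts the period.
Filing on 2027-10-10 beat the 2028-01-07 deadline — the action is timely.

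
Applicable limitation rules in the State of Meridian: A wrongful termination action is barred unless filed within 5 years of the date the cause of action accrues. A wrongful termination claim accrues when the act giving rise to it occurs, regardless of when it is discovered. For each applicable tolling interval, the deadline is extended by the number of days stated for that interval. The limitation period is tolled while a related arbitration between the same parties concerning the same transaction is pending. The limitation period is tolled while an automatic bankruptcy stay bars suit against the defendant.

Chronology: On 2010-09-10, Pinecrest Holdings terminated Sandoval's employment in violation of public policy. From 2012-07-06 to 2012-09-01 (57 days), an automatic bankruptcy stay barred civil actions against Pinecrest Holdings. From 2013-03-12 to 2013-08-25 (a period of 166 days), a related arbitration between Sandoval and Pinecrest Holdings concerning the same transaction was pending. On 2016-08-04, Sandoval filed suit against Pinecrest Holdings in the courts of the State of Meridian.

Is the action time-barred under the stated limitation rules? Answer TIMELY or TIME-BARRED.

The cause of action accrued on 2010-09-10, the date of the act.
Adding the 5 years base period to 2010-09-10 gives a deadline of 2015-09-10, before any tolling.
The automatic bankruptcy stay from 2012-07-06 to 2012-09-01 tolled the period for 57 days, extending the deadline to 2015-11-06.
Because the pending related arbitration ran from 2013-03-12 to 2013-08-25, the deadline is extended by 166 days to 2016-04-20.
Sandoval filed on 2016-08-04, after the 2016-04-20 deadline, so the action is time-barred.

TIME-BARRED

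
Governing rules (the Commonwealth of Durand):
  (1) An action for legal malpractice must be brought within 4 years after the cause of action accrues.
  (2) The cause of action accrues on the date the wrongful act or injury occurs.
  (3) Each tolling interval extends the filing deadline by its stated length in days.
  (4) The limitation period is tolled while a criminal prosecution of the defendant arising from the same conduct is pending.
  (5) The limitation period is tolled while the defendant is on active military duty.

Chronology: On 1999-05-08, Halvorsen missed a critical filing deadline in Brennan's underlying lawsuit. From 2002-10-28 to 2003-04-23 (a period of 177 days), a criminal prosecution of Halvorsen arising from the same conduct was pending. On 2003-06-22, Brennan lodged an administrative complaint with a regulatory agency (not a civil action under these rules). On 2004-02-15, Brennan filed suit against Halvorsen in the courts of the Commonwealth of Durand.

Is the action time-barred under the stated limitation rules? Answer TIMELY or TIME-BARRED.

TIME-BARRED

The limitation period began to run on 1999-05-08.
Adding the 4 years base period to 1999-05-08 gives a deadline of 2003-05-08, before any tolling.
The pending criminal prosecution from 2002-10-28 to 2003-04-23 tolled the period for 177 days, extending the deadline to 2003-11-01.
Nothing else in the chronology tolls or restarts the period.
Filing on 2004-02-15 missed the 2003-11-01 deadline — the action is time-barred.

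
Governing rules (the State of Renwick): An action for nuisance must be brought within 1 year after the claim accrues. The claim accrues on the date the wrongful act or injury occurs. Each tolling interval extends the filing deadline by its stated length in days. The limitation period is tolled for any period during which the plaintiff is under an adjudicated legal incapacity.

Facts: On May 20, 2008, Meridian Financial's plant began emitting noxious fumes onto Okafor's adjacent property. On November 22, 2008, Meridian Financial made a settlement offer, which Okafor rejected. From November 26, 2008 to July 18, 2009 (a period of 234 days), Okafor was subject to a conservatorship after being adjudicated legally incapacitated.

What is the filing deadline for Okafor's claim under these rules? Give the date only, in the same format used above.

January 9, 2010

The limitation period began to run on May 20, 2008.
Adding the 1 year base period to May 20, 2008 gives a deadline of May 20, 2009, before any tolling.
The plaintiff's legal incapacity from November 26, 2008 to July 18, 2009 tolled the period for 234 days, extending the deadline to January 9, 2010.
Nothing else in the chronology tolls or restarts the period.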